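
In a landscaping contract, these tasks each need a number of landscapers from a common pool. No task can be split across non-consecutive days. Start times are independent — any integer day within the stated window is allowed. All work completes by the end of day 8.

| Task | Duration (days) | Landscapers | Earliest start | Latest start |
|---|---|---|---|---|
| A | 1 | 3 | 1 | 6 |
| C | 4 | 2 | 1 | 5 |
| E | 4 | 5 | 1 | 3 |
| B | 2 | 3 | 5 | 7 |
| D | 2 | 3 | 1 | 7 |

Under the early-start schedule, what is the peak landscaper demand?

Early-start schedule: A@1, C@1, E@1, B@5, D@1.
Load per day: day 1: 13, day 2: 10, day 3: 7, day 4: 7, day 5: 3, day 6: 3, day 7: 0, day 8: 0.
Peak is 13.

13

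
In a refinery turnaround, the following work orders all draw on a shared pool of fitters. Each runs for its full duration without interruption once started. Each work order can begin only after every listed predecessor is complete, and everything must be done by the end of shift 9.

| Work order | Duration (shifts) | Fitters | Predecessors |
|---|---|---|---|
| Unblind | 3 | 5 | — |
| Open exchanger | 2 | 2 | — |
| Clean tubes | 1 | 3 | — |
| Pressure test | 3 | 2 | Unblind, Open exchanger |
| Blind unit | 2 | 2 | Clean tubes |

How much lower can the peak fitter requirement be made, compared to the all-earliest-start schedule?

5

Early-start peak: s1:10  s2:9  s3:7  s4:2  s5:2  s6:2  s7:0  s8:0  s9:0 ⇒ 10.
Leveled (Unblind@1, Open exchanger@4, Clean tubes@4, Pressure test@6, Blind unit@5): s1:5  s2:5  s3:5  s4:5  s5:4  s6:4  s7:2  s8:2  s9:0 ⇒ 5.
Reduction 10 − 5 = 5.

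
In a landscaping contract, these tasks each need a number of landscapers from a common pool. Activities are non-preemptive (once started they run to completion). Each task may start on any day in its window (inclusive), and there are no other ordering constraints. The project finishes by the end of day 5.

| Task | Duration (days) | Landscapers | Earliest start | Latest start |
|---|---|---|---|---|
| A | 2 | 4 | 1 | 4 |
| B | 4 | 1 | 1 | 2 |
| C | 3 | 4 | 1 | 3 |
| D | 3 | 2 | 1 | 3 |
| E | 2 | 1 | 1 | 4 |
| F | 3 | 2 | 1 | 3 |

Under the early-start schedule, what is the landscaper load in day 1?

At early start, day 1 has: A, B, C, D, E, F.
Demand: 4 + 1 + 4 + 2 + 1 + 2 = 14.

14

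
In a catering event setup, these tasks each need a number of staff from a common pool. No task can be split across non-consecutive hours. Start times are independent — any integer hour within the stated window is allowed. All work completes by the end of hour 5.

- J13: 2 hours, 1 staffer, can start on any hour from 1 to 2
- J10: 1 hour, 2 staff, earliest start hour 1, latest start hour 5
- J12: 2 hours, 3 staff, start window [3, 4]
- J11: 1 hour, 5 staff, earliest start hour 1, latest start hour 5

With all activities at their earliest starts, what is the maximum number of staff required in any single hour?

8

Early-start schedule: J13@1, J10@1, J12@3, J11@1.
Load per hour: hour 1: 8, hour 2: 1, hour 3: 3, hour 4: 3, hour 5: 0.
Peak is 8.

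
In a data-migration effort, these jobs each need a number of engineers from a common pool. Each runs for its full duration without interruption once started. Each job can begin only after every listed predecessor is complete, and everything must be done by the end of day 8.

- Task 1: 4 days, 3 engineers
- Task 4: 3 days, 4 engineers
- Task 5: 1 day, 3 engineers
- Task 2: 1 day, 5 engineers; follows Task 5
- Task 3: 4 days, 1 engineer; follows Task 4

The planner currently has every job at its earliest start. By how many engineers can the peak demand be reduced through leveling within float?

Early-start peak: d1:10  d2:12  d3:7  d4:4  d5:1  d6:1  d7:1  d8:0 ⇒ 12.
Leveled (Task 1@4, Task 4@1, Task 5@4, Task 2@8, Task 3@5): d1:4  d2:4  d3:4  d4:6  d5:4  d6:4  d7:4  d8:6 ⇒ 6.
Reduction 12 − 6 = 6.

6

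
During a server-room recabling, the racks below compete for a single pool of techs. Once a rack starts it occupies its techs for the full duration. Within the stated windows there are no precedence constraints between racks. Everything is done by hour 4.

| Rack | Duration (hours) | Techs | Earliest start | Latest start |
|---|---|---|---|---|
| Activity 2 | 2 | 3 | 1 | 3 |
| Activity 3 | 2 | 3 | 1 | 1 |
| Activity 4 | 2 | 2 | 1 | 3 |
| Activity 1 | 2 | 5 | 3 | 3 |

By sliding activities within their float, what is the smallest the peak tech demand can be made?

Early-start (Activity 2@1, Activity 3@1, Activity 4@1, Activity 1@3) gives peak 8: h1:8  h2:8  h3:5  h4:5.
Shift Activity 4→3.
Schedule Activity 2@1, Activity 3@1, Activity 4@3, Activity 1@3: h1:6  h2:6  h3:7  h4:7 — peak 7.
Total tech-hours = 26 over 4 hours ⇒ peak ≥ ⌈26/4⌉ = 7, so 7 is optimal.

7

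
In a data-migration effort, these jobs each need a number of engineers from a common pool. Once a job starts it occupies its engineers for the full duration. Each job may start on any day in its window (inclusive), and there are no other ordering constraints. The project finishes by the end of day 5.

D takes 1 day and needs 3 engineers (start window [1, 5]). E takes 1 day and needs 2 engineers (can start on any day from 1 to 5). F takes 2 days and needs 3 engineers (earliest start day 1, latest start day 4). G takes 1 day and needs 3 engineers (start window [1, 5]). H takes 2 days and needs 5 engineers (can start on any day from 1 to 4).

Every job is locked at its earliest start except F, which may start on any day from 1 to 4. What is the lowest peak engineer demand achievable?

13

F@1: d1:16  d2:8  d3:0  d4:0  d5:0 → peak 16
F@2: d1:13  d2:8  d3:3  d4:0  d5:0 → peak 13
F@3: d1:13  d2:5  d3:3  d4:3  d5:0 → peak 13
F@4: d1:13  d2:5  d3:0  d4:3  d5:3 → peak 13
Best is F@2, peak 13.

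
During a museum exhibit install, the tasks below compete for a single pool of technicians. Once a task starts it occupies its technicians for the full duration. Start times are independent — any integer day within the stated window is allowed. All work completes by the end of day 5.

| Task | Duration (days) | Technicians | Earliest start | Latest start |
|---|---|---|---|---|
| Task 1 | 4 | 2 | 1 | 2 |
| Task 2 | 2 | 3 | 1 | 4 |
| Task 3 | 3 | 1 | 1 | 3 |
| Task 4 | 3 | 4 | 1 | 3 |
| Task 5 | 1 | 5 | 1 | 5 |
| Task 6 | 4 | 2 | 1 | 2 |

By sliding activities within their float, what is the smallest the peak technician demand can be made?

9

Early-start (Task 1@1, Task 2@1, Task 3@1, Task 4@1, Task 5@1, Task 6@1) gives peak 17: d1:17  d2:12  d3:9  d4:4  d5:0.
Shift Task 4→3, Task 5→5.
Schedule Task 1@1, Task 2@1, Task 3@1, Task 4@3, Task 5@5, Task 6@1: d1:8  d2:8  d3:9  d4:8  d5:9 — peak 9.
Total technician-days = 42 over 5 days ⇒ peak ≥ ⌈42/5⌉ = 9, so 9 is optimal.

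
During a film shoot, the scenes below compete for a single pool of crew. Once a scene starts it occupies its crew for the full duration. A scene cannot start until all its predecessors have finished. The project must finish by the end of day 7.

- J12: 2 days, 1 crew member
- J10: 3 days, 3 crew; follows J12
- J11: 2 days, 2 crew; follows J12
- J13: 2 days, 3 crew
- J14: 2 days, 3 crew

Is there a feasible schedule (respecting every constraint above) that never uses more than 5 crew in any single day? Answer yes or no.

yes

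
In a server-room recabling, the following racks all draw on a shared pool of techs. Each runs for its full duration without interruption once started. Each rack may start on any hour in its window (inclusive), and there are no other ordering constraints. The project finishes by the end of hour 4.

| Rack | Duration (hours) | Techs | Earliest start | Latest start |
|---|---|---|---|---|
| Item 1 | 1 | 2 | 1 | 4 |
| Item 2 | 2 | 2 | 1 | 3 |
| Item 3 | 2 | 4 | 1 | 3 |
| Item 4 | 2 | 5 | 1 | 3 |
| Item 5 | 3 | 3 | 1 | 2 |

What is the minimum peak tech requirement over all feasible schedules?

Early-start (Item 1@1, Item 2@1, Item 3@1, Item 4@1, Item 5@1) gives peak 16: h1:16  h2:14  h3:3  h4:0.
Shift Item 4→3, Item 5→2.
Schedule Item 1@1, Item 2@1, Item 3@1, Item 4@3, Item 5@2: h1:8  h2:9  h3:8  h4:8 — peak 9.
Total tech-hours = 33 over 4 hours ⇒ peak ≥ ⌈33/4⌉ = 9, so 9 is optimal.

9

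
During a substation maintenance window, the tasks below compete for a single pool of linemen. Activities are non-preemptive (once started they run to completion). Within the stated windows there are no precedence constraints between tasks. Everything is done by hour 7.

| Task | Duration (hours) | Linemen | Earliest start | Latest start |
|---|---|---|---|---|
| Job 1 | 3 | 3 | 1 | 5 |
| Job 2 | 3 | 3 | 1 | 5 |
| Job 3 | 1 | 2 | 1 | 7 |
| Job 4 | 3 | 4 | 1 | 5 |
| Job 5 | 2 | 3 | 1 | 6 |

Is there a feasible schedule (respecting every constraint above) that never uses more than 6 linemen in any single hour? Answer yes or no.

no

The minimum achievable peak is 7; 6 < 7, so no feasible schedule stays within the cap.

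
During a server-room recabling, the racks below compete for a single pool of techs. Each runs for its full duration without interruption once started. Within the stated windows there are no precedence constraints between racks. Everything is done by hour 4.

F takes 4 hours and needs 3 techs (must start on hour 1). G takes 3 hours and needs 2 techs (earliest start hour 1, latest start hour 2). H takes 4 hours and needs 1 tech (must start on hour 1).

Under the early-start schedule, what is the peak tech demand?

6

Early-start schedule: F@1, G@1, H@1.
Load per hour: hour 1: 6, hour 2: 6, hour 3: 6, hour 4: 4.
Peak is 6.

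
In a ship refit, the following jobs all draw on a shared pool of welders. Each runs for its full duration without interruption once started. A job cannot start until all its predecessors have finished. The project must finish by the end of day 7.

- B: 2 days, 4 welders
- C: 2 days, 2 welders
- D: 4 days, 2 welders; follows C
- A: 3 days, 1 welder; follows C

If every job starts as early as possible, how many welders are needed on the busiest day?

6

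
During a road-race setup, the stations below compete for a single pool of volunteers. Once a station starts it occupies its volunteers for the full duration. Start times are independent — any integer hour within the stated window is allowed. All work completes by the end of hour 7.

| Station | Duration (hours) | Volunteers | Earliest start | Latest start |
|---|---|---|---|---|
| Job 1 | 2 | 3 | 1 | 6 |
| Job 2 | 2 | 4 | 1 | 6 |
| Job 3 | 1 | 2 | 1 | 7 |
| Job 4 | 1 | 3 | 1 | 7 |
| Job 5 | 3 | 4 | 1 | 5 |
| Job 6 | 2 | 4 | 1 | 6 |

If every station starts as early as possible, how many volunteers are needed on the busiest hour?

Early-start schedule: Job 1@1, Job 2@1, Job 3@1, Job 4@1, Job 5@1, Job 6@1.
Load per hour: hour 1: 20, hour 2: 15, hour 3: 4, hour 4: 0, hour 5: 0, hour 6: 0, hour 7: 0.
Peak is 20.

20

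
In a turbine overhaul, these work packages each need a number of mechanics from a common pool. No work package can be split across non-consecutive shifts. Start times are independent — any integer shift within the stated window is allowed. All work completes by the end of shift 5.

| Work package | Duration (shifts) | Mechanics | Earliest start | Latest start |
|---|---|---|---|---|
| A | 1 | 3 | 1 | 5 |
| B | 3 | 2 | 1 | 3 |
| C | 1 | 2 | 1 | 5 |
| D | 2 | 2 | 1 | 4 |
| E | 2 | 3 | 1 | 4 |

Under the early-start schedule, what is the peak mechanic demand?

12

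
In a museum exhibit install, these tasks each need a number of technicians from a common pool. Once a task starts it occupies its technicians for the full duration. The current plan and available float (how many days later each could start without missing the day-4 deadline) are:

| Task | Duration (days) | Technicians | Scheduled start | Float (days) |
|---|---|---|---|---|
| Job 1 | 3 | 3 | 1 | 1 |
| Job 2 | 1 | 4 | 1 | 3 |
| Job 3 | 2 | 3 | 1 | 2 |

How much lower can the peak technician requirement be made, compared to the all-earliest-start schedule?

4

Early-start peak: d1:10  d2:6  d3:3  d4:0 ⇒ 10.
Leveled (Job 1@1, Job 2@4, Job 3@1): d1:6  d2:6  d3:3  d4:4 ⇒ 6.
Reduction 10 − 6 = 4.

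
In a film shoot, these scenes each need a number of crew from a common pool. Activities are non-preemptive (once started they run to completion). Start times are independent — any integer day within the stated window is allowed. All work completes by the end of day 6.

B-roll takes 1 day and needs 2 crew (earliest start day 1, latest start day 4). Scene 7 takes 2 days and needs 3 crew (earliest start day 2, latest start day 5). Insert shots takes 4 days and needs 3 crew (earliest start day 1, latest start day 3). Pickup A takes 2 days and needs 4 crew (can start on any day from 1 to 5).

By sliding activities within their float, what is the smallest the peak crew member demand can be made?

6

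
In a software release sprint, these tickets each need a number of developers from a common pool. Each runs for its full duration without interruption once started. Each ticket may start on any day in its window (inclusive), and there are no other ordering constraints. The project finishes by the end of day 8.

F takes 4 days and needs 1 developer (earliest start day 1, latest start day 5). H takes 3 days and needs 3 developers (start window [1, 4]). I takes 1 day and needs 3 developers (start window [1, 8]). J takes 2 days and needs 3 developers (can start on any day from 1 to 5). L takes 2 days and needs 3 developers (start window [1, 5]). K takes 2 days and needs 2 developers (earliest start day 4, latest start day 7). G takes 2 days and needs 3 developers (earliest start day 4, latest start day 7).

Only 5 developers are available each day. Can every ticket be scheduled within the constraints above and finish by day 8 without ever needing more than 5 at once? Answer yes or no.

no

The minimum achievable peak is 6; 5 < 6, so no feasible schedule stays within the cap.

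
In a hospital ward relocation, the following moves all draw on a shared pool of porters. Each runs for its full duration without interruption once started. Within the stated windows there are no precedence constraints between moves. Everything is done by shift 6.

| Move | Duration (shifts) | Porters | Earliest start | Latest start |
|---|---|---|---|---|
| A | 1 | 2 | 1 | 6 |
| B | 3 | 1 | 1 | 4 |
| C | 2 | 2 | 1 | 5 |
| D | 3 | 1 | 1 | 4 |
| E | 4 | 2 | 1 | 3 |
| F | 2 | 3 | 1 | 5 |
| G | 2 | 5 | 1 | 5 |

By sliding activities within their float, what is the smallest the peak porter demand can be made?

7

Early-start (A@1, B@1, C@1, D@1, E@1, F@1, G@1) gives peak 16: s1:16  s2:14  s3:4  s4:2  s5:0  s6:0.
Shift E→2, F→3, G→5.
Schedule A@1, B@1, C@1, D@1, E@2, F@3, G@5: s1:6  s2:6  s3:7  s4:5  s5:7  s6:5 — peak 7.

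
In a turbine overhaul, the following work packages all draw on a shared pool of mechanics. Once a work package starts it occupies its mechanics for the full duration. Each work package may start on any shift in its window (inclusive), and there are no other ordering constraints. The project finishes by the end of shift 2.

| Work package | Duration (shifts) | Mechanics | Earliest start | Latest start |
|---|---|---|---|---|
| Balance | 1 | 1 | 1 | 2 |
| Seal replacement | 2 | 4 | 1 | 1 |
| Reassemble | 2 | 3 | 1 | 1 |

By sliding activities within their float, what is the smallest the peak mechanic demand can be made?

8

Schedule Balance@1, Seal replacement@1, Reassemble@1: s1:8  s2:7 — peak 8.
Total mechanic-shifts = 15 over 2 shifts ⇒ peak ≥ ⌈15/2⌉ = 8, so 8 is optimal.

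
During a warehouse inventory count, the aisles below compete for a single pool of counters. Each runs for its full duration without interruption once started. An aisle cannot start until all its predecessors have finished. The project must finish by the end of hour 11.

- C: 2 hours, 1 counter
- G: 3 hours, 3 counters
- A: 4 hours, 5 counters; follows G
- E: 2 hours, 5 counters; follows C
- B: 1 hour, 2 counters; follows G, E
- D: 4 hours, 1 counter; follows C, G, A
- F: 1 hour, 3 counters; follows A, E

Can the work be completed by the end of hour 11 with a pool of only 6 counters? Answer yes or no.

Schedule C@1, G@1, A@4, E@8, B@10, D@8, F@10: h1:4  h2:4  h3:3  h4:5  h5:5  h6:5  h7:5  h8:6  h9:6  h10:6  h11:1 — peak 6 ≤ 6.

yes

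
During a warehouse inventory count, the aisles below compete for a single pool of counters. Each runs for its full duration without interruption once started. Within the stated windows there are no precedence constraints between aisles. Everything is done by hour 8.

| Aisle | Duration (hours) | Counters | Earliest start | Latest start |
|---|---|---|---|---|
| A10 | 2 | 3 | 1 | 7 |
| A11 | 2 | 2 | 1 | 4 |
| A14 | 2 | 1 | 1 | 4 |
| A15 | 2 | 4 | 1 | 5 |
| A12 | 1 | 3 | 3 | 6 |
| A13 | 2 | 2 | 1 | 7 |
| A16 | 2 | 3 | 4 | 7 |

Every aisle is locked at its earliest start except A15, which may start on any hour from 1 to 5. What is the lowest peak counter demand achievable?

8

A15@1: h1:12  h2:12  h3:3  h4:3  h5:3  h6:0  h7:0  h8:0 → peak 12
A15@2: h1:8  h2:12  h3:7  h4:3  h5:3  h6:0  h7:0  h8:0 → peak 12
A15@3: h1:8  h2:8  h3:7  h4:7  h5:3  h6:0  h7:0  h8:0 → peak 8
A15@4: h1:8  h2:8  h3:3  h4:7  h5:7  h6:0  h7:0  h8:0 → peak 8
A15@5: h1:8  h2:8  h3:3  h4:3  h5:7  h6:4  h7:0  h8:0 → peak 8
Best is A15@3, peak 8.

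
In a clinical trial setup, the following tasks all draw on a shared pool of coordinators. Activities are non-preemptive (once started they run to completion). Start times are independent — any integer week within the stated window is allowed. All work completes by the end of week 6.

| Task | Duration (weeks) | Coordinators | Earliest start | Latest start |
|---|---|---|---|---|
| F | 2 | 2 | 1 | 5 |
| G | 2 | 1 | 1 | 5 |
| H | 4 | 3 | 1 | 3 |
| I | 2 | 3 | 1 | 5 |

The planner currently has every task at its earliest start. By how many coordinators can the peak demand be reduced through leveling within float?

4

Early-start peak: w1:9  w2:9  w3:3  w4:3  w5:0  w6:0 ⇒ 9.
Leveled (F@1, G@3, H@1, I@5): w1:5  w2:5  w3:4  w4:4  w5:3  w6:3 ⇒ 5.
Reduction 9 − 5 = 4.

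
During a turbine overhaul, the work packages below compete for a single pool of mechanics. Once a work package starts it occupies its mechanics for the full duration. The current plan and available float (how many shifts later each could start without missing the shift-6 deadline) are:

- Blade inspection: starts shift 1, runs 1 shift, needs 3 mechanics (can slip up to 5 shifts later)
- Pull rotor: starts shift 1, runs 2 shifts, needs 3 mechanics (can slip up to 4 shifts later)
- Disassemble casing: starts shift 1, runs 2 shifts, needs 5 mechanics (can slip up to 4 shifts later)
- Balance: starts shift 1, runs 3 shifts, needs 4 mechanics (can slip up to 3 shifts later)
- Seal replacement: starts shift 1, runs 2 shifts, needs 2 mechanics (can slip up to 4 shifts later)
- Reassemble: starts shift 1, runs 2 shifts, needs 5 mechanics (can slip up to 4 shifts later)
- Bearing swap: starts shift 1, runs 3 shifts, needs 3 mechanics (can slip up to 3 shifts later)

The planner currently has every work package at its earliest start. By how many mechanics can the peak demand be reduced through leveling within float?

15

Early-start peak: s1:25  s2:22  s3:7  s4:0  s5:0  s6:0 ⇒ 25.
Leveled (Blade inspection@1, Pull rotor@1, Disassemble casing@3, Balance@1, Seal replacement@4, Reassemble@5, Bearing swap@4): s1:10  s2:7  s3:9  s4:10  s5:10  s6:8 ⇒ 10.
Reduction 25 − 10 = 15.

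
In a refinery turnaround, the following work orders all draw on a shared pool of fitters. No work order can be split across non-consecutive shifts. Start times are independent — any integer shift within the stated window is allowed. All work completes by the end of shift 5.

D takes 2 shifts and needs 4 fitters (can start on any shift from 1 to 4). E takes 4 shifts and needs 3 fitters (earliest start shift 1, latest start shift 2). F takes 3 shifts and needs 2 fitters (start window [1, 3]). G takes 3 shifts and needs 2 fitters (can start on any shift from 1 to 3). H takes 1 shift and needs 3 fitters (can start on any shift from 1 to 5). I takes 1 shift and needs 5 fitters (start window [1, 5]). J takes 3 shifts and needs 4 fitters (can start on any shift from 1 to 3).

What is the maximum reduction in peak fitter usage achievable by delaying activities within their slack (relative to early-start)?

12

Early-start peak: s1:23  s2:15  s3:11  s4:3  s5:0 ⇒ 23.
Leveled (D@1, E@1, F@1, G@1, H@4, I@5, J@3): s1:11  s2:11  s3:11  s4:10  s5:9 ⇒ 11.
Reduction 23 − 11 = 12.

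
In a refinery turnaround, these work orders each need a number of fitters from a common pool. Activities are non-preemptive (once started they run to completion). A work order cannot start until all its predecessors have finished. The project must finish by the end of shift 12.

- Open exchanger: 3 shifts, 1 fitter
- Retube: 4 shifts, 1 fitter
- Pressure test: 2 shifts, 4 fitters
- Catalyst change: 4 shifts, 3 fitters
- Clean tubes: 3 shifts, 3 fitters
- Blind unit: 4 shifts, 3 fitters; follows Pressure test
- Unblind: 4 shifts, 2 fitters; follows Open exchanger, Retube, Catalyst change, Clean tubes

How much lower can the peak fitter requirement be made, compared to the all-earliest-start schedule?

Early-start peak: s1:12  s2:12  s3:11  s4:7  s5:5  s6:5  s7:2  s8:2  s9:0  s10:0  s11:0  s12:0 ⇒ 12.
Leveled (Open exchanger@1, Retube@1, Pressure test@1, Catalyst change@3, Clean tubes@5, Blind unit@7, Unblind@8): s1:6  s2:6  s3:5  s4:4  s5:6  s6:6  s7:6  s8:5  s9:5  s10:5  s11:2  s12:0 ⇒ 6.
Reduction 12 − 6 = 6.

6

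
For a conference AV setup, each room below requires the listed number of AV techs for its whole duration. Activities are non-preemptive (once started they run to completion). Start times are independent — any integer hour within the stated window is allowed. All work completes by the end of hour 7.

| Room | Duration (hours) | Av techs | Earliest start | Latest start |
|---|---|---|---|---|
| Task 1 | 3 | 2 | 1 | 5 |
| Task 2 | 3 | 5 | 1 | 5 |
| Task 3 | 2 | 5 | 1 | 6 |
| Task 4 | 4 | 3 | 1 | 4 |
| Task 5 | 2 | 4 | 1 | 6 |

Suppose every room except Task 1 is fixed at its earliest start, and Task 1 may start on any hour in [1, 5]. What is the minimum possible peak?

Task 1@1: h1:19  h2:19  h3:10  h4:3  h5:0  h6:0  h7:0 → peak 19
Task 1@2: h1:17  h2:19  h3:10  h4:5  h5:0  h6:0  h7:0 → peak 19
Task 1@3: h1:17  h2:17  h3:10  h4:5  h5:2  h6:0  h7:0 → peak 17
Task 1@4: h1:17  h2:17  h3:8  h4:5  h5:2  h6:2  h7:0 → peak 17
Task 1@5: h1:17  h2:17  h3:8  h4:3  h5:2  h6:2  h7:2 → peak 17
Best is Task 1@3, peak 17.

17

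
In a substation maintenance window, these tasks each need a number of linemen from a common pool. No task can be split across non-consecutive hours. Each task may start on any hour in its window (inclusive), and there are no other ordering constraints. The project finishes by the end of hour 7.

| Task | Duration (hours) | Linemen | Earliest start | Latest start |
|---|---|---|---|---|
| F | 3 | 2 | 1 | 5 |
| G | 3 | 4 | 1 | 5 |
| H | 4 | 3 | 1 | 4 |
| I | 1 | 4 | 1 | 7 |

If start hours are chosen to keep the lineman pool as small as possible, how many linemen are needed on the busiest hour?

7

Early-start (F@1, G@1, H@1, I@1) gives peak 13: h1:13  h2:9  h3:9  h4:3  h5:0  h6:0  h7:0.
Shift H→4, I→4.
Schedule F@1, G@1, H@4, I@4: h1:6  h2:6  h3:6  h4:7  h5:3  h6:3  h7:3 — peak 7.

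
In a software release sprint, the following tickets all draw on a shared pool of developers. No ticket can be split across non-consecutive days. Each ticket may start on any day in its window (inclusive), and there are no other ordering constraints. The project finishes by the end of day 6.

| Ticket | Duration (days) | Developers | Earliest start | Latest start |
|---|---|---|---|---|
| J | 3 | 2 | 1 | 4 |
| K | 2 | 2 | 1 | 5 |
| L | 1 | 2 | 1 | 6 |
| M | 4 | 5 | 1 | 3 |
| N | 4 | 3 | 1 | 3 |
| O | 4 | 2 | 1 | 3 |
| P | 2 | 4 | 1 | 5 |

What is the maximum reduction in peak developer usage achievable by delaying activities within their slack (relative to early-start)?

8

Early-start peak: d1:20  d2:18  d3:12  d4:10  d5:0  d6:0 ⇒ 20.
Leveled (J@1, K@1, L@1, M@1, N@2, O@3, P@5): d1:11  d2:12  d3:12  d4:10  d5:9  d6:6 ⇒ 12.
Reduction 20 − 12 = 8.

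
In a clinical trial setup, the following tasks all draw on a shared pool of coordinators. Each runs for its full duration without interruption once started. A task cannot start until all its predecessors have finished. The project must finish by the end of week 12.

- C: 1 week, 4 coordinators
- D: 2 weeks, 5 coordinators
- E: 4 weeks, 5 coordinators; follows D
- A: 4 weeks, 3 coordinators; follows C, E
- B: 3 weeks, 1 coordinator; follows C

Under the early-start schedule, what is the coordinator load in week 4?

At early start, week 4 has: E, B.
Demand: 5 + 1 = 6.

6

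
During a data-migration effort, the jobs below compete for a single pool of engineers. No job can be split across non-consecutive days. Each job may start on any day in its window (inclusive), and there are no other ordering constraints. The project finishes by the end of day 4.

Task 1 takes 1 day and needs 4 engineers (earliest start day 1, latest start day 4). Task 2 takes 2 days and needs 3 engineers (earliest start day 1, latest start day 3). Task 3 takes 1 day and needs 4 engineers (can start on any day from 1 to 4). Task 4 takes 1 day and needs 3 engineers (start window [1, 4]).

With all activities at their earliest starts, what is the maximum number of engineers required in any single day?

Early-start schedule: Task 1@1, Task 2@1, Task 3@1, Task 4@1.
Load per day: day 1: 14, day 2: 3, day 3: 0, day 4: 0.
Peak is 14.

14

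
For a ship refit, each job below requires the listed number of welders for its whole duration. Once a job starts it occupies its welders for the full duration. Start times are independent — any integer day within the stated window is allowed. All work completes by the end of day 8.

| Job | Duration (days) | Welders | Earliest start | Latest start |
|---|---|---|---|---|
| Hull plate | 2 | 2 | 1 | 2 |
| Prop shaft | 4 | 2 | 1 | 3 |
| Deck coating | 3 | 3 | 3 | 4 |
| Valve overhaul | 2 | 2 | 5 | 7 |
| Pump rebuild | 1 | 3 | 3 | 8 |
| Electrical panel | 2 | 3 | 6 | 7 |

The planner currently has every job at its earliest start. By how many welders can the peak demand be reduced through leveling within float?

Early-start peak: d1:4  d2:4  d3:8  d4:5  d5:5  d6:5  d7:3  d8:0 ⇒ 8.
Leveled (Hull plate@1, Prop shaft@1, Deck coating@3, Valve overhaul@5, Pump rebuild@6, Electrical panel@7): d1:4  d2:4  d3:5  d4:5  d5:5  d6:5  d7:3  d8:3 ⇒ 5.
Reduction 8 − 5 = 3.

3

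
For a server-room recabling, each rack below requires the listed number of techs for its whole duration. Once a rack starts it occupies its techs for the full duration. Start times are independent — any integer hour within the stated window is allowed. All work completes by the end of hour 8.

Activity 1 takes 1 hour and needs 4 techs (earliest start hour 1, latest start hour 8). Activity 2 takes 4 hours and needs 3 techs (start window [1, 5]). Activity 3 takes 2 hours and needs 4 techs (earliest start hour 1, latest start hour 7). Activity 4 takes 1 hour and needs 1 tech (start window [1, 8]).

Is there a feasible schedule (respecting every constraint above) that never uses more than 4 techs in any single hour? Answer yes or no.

Schedule Activity 1@1, Activity 2@2, Activity 3@6, Activity 4@2: h1:4  h2:4  h3:3  h4:3  h5:3  h6:4  h7:4  h8:0 — peak 4 ≤ 4.

yes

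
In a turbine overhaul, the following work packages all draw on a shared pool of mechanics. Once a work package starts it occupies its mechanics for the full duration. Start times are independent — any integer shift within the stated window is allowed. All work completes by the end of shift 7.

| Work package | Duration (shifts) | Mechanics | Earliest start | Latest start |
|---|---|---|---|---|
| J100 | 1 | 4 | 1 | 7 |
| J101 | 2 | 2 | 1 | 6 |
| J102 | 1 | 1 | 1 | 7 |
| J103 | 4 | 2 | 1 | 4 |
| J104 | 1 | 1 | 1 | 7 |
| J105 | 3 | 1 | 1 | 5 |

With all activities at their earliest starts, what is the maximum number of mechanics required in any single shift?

11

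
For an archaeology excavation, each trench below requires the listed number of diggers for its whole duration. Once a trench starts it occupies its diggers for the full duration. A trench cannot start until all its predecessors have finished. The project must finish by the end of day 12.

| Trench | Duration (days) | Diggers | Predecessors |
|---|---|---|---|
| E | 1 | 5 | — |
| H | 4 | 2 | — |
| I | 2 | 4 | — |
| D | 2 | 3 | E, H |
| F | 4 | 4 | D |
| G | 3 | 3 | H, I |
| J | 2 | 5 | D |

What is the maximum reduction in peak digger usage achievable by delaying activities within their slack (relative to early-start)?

5

Early-start peak: d1:11  d2:6  d3:2  d4:2  d5:6  d6:6  d7:12  d8:9  d9:4  d10:4  d11:0  d12:0 ⇒ 12.
Leveled (E@1, H@1, I@2, D@5, F@7, G@5, J@11): d1:7  d2:6  d3:6  d4:2  d5:6  d6:6  d7:7  d8:4  d9:4  d10:4  d11:5  d12:5 ⇒ 7.
Reduction 12 − 7 = 5.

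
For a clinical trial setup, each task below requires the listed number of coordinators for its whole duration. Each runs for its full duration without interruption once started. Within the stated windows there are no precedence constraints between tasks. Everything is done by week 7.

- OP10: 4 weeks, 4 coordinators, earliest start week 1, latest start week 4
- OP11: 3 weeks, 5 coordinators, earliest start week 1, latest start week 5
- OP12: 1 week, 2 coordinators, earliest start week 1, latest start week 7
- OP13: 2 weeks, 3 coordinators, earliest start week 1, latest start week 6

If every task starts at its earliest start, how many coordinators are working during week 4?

4

At early start, week 4 has: OP10.
Demand: 4 = 4.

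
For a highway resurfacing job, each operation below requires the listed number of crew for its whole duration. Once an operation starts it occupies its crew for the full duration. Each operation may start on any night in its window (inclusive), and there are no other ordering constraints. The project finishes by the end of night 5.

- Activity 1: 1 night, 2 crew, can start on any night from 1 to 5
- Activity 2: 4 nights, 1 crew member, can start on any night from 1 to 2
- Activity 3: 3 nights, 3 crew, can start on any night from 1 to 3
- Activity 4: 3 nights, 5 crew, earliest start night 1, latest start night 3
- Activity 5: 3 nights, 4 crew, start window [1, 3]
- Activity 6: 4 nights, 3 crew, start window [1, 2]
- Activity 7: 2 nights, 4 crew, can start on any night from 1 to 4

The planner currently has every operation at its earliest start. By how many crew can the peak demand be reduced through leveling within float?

6

Early-start peak: n1:22  n2:20  n3:16  n4:4  n5:0 ⇒ 22.
Leveled (Activity 1@1, Activity 2@1, Activity 3@1, Activity 4@1, Activity 5@1, Activity 6@2, Activity 7@4): n1:15  n2:16  n3:16  n4:8  n5:7 ⇒ 16.
Reduction 22 − 16 = 6.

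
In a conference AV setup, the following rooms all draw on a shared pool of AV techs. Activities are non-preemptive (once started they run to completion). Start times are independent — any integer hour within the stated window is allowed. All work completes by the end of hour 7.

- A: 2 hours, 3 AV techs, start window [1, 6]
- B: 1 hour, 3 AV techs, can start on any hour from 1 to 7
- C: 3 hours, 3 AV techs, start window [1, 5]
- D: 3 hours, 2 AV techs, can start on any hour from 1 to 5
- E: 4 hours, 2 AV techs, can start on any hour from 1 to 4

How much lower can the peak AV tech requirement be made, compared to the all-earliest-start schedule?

8

Early-start peak: h1:13  h2:10  h3:7  h4:2  h5:0  h6:0  h7:0 ⇒ 13.
Leveled (A@1, B@3, C@4, D@1, E@4): h1:5  h2:5  h3:5  h4:5  h5:5  h6:5  h7:2 ⇒ 5.
Reduction 13 − 5 = 8.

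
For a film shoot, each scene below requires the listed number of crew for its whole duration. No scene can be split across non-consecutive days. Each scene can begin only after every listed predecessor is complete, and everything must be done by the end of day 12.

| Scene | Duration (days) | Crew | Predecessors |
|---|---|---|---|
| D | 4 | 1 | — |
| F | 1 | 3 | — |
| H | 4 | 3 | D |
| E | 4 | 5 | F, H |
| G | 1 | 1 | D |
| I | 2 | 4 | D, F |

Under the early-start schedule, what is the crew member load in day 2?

At early start, day 2 has: D.
Demand: 1 = 1.

1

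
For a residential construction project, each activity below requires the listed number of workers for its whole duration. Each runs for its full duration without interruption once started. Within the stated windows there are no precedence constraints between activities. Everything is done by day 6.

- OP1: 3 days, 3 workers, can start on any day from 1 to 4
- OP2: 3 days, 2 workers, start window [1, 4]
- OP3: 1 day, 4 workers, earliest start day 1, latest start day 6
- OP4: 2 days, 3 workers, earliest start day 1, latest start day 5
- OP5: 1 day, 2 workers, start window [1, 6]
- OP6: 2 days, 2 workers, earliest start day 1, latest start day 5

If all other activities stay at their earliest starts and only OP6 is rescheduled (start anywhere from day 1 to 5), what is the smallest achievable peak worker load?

OP6@1: d1:16  d2:10  d3:5  d4:0  d5:0  d6:0 → peak 16
OP6@2: d1:14  d2:10  d3:7  d4:0  d5:0  d6:0 → peak 14
OP6@3: d1:14  d2:8  d3:7  d4:2  d5:0  d6:0 → peak 14
OP6@4: d1:14  d2:8  d3:5  d4:2  d5:2  d6:0 → peak 14
OP6@5: d1:14  d2:8  d3:5  d4:0  d5:2  d6:2 → peak 14
Best is OP6@2, peak 14.

14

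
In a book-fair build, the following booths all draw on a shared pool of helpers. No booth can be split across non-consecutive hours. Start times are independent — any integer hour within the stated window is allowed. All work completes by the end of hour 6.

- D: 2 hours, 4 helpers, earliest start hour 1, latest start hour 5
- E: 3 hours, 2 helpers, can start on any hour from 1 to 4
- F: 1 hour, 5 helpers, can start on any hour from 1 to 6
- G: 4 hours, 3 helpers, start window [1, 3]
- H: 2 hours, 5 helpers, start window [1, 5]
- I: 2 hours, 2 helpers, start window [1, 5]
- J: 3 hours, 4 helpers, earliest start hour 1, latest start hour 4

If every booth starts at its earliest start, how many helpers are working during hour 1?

25

At early start, hour 1 has: D, E, F, G, H, I, J.
Demand: 4 + 2 + 5 + 3 + 5 + 2 + 4 = 25.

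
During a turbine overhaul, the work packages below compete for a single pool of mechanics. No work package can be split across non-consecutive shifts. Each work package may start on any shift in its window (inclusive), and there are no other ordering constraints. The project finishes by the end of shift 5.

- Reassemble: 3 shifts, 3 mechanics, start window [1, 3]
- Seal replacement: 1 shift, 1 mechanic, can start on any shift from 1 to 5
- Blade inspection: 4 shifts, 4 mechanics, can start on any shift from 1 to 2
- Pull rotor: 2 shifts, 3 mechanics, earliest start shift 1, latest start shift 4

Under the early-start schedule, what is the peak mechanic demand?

Early-start schedule: Reassemble@1, Seal replacement@1, Blade inspection@1, Pull rotor@1.
Load per shift: shift 1: 11, shift 2: 10, shift 3: 7, shift 4: 4, shift 5: 0.
Peak is 11.

11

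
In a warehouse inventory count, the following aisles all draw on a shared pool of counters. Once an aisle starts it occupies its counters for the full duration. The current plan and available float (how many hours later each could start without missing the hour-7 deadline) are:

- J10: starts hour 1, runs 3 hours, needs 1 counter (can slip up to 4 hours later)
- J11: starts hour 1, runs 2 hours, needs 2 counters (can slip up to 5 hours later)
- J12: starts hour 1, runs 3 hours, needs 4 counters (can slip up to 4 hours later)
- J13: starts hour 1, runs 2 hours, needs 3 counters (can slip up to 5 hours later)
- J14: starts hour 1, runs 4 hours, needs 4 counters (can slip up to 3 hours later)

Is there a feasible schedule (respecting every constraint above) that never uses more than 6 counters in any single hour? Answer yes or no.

The minimum achievable peak is 7; 6 < 7, so no feasible schedule stays within the cap.

no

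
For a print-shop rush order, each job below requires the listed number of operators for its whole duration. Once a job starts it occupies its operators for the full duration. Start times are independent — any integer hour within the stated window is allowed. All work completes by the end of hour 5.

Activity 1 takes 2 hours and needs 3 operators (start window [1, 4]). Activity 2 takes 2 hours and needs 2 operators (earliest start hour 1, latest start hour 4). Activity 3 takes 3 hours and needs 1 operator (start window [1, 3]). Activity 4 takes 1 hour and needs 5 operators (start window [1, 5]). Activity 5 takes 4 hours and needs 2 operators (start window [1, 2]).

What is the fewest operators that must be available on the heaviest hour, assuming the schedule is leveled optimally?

6

Early-start (Activity 1@1, Activity 2@1, Activity 3@1, Activity 4@1, Activity 5@1) gives peak 13: h1:13  h2:8  h3:3  h4:2  h5:0.
Shift Activity 2→3, Activity 4→5.
Schedule Activity 1@1, Activity 2@3, Activity 3@1, Activity 4@5, Activity 5@1: h1:6  h2:6  h3:5  h4:4  h5:5 — peak 6.
Total operator-hours = 26 over 5 hours ⇒ peak ≥ ⌈26/5⌉ = 6, so 6 is optimal.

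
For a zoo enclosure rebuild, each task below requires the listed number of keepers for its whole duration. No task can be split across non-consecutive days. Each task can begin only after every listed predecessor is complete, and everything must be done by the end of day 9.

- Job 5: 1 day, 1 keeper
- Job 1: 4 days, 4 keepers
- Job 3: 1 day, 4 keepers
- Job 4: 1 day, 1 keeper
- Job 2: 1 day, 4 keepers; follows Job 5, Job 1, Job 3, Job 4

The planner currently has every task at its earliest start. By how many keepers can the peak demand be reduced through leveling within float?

6

Early-start peak: d1:10  d2:4  d3:4  d4:4  d5:4  d6:0  d7:0  d8:0  d9:0 ⇒ 10.
Leveled (Job 5@1, Job 1@2, Job 3@6, Job 4@1, Job 2@7): d1:2  d2:4  d3:4  d4:4  d5:4  d6:4  d7:4  d8:0  d9:0 ⇒ 4.
Reduction 10 − 4 = 6.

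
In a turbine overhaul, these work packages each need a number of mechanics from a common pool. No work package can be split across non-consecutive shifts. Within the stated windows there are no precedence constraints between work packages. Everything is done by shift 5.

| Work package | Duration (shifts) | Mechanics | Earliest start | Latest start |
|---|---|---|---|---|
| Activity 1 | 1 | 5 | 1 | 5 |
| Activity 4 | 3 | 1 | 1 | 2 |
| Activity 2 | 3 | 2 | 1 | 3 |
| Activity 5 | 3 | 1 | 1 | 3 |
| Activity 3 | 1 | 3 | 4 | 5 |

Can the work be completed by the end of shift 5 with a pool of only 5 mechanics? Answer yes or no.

Schedule Activity 1@1, Activity 4@2, Activity 2@2, Activity 5@2, Activity 3@5: s1:5  s2:4  s3:4  s4:4  s5:3 — peak 5 ≤ 5.

yes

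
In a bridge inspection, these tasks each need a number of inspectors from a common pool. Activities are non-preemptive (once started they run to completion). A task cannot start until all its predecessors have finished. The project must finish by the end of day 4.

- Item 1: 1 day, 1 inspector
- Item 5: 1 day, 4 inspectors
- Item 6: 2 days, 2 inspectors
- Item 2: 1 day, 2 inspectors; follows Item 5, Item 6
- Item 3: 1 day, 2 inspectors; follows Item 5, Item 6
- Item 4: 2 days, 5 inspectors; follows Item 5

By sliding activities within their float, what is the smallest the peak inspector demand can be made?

7

Early-start (Item 1@1, Item 5@1, Item 6@1, Item 2@3, Item 3@3, Item 4@2) gives peak 9: d1:7  d2:7  d3:9  d4:0.
Shift Item 3→4.
Schedule Item 1@1, Item 5@1, Item 6@1, Item 2@3, Item 3@4, Item 4@2: d1:7  d2:7  d3:7  d4:2 — peak 7.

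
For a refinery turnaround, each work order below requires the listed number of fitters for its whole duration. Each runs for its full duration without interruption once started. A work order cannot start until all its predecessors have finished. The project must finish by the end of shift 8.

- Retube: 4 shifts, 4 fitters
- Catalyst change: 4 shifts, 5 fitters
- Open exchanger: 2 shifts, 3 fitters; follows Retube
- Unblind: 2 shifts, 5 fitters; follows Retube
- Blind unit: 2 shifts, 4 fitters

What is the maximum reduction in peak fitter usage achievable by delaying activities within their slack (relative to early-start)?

4

Early-start peak: s1:13  s2:13  s3:9  s4:9  s5:8  s6:8  s7:0  s8:0 ⇒ 13.
Leveled (Retube@1, Catalyst change@1, Open exchanger@5, Unblind@5, Blind unit@7): s1:9  s2:9  s3:9  s4:9  s5:8  s6:8  s7:4  s8:4 ⇒ 9.
Reduction 13 − 9 = 4.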